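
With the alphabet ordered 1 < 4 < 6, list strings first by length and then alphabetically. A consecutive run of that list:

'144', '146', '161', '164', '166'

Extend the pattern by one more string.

411

Find the rightmost character of 166 below 6, bump it to the next letter, and reset everything to its right to 1.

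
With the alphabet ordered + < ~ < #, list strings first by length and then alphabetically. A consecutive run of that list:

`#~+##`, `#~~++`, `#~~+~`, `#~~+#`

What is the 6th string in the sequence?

#~~~~

Stepping forward 2 times from #~~+#: #~~+# → #~~~+, then the target.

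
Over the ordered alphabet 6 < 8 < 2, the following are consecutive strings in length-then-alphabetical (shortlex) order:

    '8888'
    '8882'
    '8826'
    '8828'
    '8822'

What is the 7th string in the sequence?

Advancing 2 positions from 8822 through 8822 → 8266 reaches term 7.

8268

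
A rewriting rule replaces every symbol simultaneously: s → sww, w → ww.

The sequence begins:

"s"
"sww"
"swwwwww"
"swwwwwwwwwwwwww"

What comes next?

Replace each of the 15 characters of swwwwwwwwwwwwww in place — sww ww ww ww ww ww ww ww ww ww ww ww ww ww ww — and concatenate.

swwwwwwwwwwwwwwwwwwwwwwwwwwwwww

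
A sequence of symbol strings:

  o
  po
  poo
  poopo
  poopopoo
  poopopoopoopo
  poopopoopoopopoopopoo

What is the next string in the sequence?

From term 3 onward, concatenate the last term with the second-to-last: po·o = poo, poo·po = poopo, …
Continuing: poopopoopoopopoopopoo · poopopoopoopo gives term 8.

poopopoopoopopoopopoopoopopoopoopo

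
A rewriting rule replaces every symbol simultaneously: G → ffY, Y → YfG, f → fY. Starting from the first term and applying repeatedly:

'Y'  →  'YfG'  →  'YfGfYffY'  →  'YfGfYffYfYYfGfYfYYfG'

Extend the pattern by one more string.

Applying the rule to each of the 20 symbols of YfGfYffYfYYfGfYfYYfG gives the pieces YfG fY ffY fY YfG fY fY YfG fY YfG YfG fY ffY fY YfG fY YfG YfG fY ffY, which concatenate to the answer.

YfGfYffYfYYfGfYfYYfGfYYfGYfGfYffYfYYfGfYYfGYfGfYffY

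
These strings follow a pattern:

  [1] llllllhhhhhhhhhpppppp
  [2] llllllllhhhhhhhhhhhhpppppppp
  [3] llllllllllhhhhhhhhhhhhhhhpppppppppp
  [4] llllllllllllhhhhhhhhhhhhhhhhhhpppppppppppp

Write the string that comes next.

llllllllllllllhhhhhhhhhhhhhhhhhhhhhpppppppppppppp

The n-th term is 2n l's then 3n h's then 2n p's, where the shown terms are n = 3, 4, 5, 6.
At n = 7 the blocks have lengths 14, 21, 14.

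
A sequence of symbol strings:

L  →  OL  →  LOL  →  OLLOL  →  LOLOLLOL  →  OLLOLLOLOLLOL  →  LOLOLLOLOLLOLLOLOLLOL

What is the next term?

OLLOLLOLOLLOLLOLOLLOLOLLOLLOLOLLOL

This is a Fibonacci-style word recurrence s(k) = s(k−2)·s(k−1): e.g. L·OL = LOL.
Continuing: OLLOLLOLOLLOL · LOLOLLOLOLLOLLOLOLLOL gives term 8.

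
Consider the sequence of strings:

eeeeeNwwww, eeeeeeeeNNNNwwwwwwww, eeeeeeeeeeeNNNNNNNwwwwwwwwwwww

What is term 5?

eeeeeeeeeeeeeeeeeNNNNNNNNNNNNNwwwwwwwwwwwwwwwwwwww

Term n consists of 3n+2 e's, followed by 3n-2 N's, followed by 4n w's (n = 1, 2, …).
At n = 5 the blocks have lengths 17, 13, 20.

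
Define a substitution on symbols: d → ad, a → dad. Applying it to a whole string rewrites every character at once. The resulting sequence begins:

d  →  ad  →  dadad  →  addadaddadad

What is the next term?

dadadaddadaddadadaddadaddadad

Rewriting each symbol of addadaddadad: a→dad, d→ad, d→ad, a→dad, d→ad, a→dad, d→ad, d→ad, a→dad, d→ad, a→dad, d→ad, which concatenates to dad ad ad dad ad dad ad ad dad ad dad ad.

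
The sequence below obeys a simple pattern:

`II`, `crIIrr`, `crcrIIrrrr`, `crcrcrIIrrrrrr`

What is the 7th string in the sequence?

crcrcrcrcrcrIIrrrrrrrrrrrr

Each term wraps the previous one in cr on the left and rr on the right.
From crcrcrIIrrrrrr, 3 further steps: crcrcrIIrrrrrr → crcrcrcrIIrrrrrrrr → crcrcrcrcrIIrrrrrrrrrr → (answer).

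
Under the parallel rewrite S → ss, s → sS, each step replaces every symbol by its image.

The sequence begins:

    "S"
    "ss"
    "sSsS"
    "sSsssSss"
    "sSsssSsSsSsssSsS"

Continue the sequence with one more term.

φ(sSsssSsSsSsssSsS) expands symbol-by-symbol to sS ss sS sS sS ss sS ss sS ss sS sS sS ss sS ss; joining the 16 pieces gives the next term.

sSsssSsSsSsssSsssSsssSsSsSsssSss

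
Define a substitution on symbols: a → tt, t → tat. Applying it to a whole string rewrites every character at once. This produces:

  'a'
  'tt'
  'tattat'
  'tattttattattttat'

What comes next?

tattttattattattattttattattttattattattattttat

φ(tattttattattttat) expands symbol-by-symbol to tat tt tat tat tat tat tt tat tat tt tat tat tat tat tt tat; joining the 16 pieces gives the next term.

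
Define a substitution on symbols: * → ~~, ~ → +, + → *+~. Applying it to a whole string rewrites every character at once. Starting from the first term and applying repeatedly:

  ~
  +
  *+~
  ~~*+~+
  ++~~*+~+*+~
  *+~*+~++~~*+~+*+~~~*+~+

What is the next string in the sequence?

~~*+~+~~*+~+*+~*+~++~~*+~+*+~~~*+~+++~~*+~+*+~

φ(*+~*+~++~~*+~+*+~~~*+~+) expands symbol-by-symbol to ~~ *+~ + ~~ *+~ + *+~ *+~ + + ~~ *+~ + *+~ ~~ *+~ + + + ~~ *+~ + *+~; joining the 23 pieces gives the next term.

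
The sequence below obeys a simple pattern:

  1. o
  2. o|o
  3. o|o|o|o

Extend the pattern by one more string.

Each string is two copies of the previous one joined by '|'.
Doubling o|o|o|o with '|' between the halves:

o|o|o|o|o|o|o|o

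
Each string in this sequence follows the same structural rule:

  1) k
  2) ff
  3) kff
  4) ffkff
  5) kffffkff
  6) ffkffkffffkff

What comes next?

kffffkffffkffkffffkff

This is a Fibonacci-style word recurrence s(k) = s(k−2)·s(k−1): e.g. k·ff = kff.
Continuing: kffffkff · ffkffkffffkff gives term 7.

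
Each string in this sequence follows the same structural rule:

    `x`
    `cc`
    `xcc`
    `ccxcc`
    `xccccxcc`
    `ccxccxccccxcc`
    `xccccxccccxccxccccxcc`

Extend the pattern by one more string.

Each term (from the third on) is the two preceding terms concatenated in order: term 3 = x·cc = xcc.
The next term joins ccxccxccccxcc and xccccxccccxccxccccxcc.

ccxccxccccxccxccccxccccxccxccccxcc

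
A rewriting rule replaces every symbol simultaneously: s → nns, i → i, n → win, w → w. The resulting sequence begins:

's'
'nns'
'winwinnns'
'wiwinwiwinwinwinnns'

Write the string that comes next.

Rewriting the 19 symbols of wiwinwiwinwinwinnns one by one yields w i w i win w i w i win w i win w i win win win nns; concatenated:

wiwiwinwiwiwinwiwinwiwinwinwinnns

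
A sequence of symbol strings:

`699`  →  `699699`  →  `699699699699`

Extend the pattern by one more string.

699699699699699699699699

Each string is two copies of the previous one concatenated.
One more doubling of 699699699699 gives the answer.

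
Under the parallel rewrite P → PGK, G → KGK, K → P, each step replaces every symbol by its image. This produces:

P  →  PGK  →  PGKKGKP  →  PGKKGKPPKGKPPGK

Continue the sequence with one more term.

Applying the rule to each of the 15 symbols of PGKKGKPPKGKPPGK gives the pieces PGK KGK P P KGK P PGK PGK P KGK P PGK PGK KGK P, which concatenate to the answer.

PGKKGKPPKGKPPGKPGKPKGKPPGKPGKKGKP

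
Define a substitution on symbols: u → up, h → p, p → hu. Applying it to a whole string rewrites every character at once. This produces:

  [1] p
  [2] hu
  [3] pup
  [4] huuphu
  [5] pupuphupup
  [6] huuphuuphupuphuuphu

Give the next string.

pupuphupupuphupuphuuphupupuphupup

Replace each of the 19 characters of huuphuuphupuphuuphu in place — p up up hu p up up hu p up hu up hu p up up hu p up — and concatenate.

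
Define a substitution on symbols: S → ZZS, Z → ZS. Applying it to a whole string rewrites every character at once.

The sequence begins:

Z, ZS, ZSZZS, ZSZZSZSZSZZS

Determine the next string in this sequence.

Apply φ to ZSZZSZSZSZZS symbol by symbol: Z→ZS, S→ZZS, Z→ZS, Z→ZS, S→ZZS, Z→ZS, S→ZZS, Z→ZS, S→ZZS, Z→ZS, Z→ZS, S→ZZS; joined: ZS ZZS ZS ZS ZZS ZS ZZS ZS ZZS ZS ZS ZZS.

ZSZZSZSZSZZSZSZZSZSZZSZSZSZZS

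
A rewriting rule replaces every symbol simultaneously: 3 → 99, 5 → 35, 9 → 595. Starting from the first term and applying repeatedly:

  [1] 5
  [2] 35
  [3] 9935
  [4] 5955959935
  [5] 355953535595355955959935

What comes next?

Applying the rule to each of the 24 symbols of 355953535595355955959935 gives the pieces 99 35 35 595 35 99 35 99 35 35 595 35 99 35 35 595 35 35 595 35 595 595 99 35, which concatenate to the answer.

993535595359935993535595359935355953535595355955959935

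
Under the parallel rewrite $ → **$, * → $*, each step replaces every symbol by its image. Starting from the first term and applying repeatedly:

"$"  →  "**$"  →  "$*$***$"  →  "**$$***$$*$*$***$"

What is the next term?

Applying the rule to each of the 17 symbols of **$$***$$*$*$***$ gives the pieces $* $* **$ **$ $* $* $* **$ **$ $* **$ $* **$ $* $* $* **$, which concatenate to the answer.

$*$***$**$$*$*$***$**$$***$$***$$*$*$***$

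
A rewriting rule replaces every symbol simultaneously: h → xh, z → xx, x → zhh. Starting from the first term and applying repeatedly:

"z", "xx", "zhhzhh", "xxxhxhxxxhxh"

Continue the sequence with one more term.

zhhzhhzhhxhzhhxhzhhzhhzhhxhzhhxh

Rewriting each symbol of xxxhxhxxxhxh: x→zhh, x→zhh, x→zhh, h→xh, x→zhh, h→xh, x→zhh, x→zhh, x→zhh, h→xh, x→zhh, h→xh, which concatenates to zhh zhh zhh xh zhh xh zhh zhh zhh xh zhh xh.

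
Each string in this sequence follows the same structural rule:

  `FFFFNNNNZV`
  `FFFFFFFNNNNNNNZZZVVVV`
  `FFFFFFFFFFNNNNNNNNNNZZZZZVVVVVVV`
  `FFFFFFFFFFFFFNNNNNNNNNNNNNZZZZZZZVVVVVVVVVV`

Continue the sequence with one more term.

Each string has the form F^{3n+1} N^{3n+1} Z^{2n-1} V^{3n-2} (n = 1, 2, …).
At n = 5 the blocks have lengths 16, 16, 9, 13.

FFFFFFFFFFFFFFFFNNNNNNNNNNNNNNNNZZZZZZZZZVVVVVVVVVVVVV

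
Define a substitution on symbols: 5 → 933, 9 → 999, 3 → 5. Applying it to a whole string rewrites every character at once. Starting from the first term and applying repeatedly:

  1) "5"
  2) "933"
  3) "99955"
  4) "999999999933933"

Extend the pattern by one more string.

Replace each of the 15 characters of 999999999933933 in place — 999 999 999 999 999 999 999 999 999 999 5 5 999 5 5 — and concatenate.

9999999999999999999999999999995599955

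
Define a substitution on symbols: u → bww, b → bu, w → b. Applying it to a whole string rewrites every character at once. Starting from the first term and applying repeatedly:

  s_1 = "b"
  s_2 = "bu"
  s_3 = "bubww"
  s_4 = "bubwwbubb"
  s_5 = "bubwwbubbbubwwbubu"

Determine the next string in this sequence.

bubwwbubbbubwwbubububwwbubbbubwwbubww

Applying the rule to each of the 18 symbols of bubwwbubbbubwwbubu gives the pieces bu bww bu b b bu bww bu bu bu bww bu b b bu bww bu bww, which concatenate to the answer.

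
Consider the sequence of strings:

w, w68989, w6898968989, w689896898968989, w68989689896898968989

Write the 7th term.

Every step adds 68989 to the end: s(k+1) = s(k)·68989.
From w68989689896898968989, 2 further steps: w68989689896898968989 → w6898968989689896898968989 → (answer).

w689896898968989689896898968989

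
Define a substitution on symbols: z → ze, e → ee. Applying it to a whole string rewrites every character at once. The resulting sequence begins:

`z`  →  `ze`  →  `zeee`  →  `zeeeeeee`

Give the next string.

Rewriting each symbol of zeeeeeee: z→ze, e→ee, e→ee, e→ee, e→ee, e→ee, e→ee, e→ee, which concatenates to ze ee ee ee ee ee ee ee.

zeeeeeeeeeeeeeee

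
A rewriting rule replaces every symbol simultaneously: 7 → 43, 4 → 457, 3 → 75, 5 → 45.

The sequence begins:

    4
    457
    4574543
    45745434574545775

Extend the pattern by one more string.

Rewriting the 17 symbols of 45745434574545775 one by one yields 457 45 43 457 45 457 75 457 45 43 457 45 457 45 43 43 45; concatenated:

4574543457454577545745434574545745434345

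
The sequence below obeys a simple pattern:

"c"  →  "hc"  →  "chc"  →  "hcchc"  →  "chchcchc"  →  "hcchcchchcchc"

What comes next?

chchcchchcchcchchcchc

From term 3 onward, concatenate the second-to-last term with the last: c·hc = chc, hc·chc = hcchc, …
So term 7 is chchcchc·hcchcchchcchc.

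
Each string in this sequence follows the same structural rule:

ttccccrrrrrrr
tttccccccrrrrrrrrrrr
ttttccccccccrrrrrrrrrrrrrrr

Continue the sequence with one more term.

tttttccccccccccrrrrrrrrrrrrrrrrrrr

Each string has the form t^{n} c^{2n} r^{4n-1}, where the shown terms are n = 2, 3, 4.
For the next term, n = 5, so the run lengths are 5, 10, 19.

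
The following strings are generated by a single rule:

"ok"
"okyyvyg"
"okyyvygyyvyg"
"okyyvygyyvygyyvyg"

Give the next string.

Each term is the previous one with yyvyg appended.
So the next term is okyyvygyyvygyyvyg·yyvyg.

okyyvygyyvygyyvygyyvyg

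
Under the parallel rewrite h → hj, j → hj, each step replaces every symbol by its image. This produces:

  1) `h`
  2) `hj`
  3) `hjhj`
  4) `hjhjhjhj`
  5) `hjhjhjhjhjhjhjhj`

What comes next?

Rewriting the 16 symbols of hjhjhjhjhjhjhjhj one by one yields hj hj hj hj hj hj hj hj hj hj hj hj hj hj hj hj; concatenated:

hjhjhjhjhjhjhjhjhjhjhjhjhjhjhjhj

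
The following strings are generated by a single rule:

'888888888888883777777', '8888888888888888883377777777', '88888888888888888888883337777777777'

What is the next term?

888888888888888888888888883333777777777777

Term n consists of 4n+2 8's, followed by n-2 3's, followed by 2n 7's, where the shown terms are n = 3, 4, 5.
Setting n = 6 gives 26, 4, 12 characters in each block.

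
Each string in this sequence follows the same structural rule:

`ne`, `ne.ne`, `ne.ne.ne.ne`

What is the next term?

ne.ne.ne.ne.ne.ne.ne.ne

Every step duplicates the string with '.' between the halves.
So the next term is two copies of ne.ne.ne.ne with '.' between the halves.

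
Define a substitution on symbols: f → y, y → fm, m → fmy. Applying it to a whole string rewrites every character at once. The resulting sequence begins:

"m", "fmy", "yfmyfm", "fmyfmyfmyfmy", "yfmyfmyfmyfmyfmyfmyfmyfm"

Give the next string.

fmyfmyfmyfmyfmyfmyfmyfmyfmyfmyfmyfmyfmyfmyfmyfmy

φ(yfmyfmyfmyfmyfmyfmyfmyfm) expands symbol-by-symbol to fm y fmy fm y fmy fm y fmy fm y fmy fm y fmy fm y fmy fm y fmy fm y fmy; joining the 24 pieces gives the next term.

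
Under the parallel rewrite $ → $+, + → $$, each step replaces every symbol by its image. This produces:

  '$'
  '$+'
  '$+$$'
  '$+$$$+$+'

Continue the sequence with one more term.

$+$$$+$+$+$$$+$$

Expanding $+$$$+$+: $→$+, +→$$, $→$+, $→$+, $→$+, +→$$, $→$+, +→$$. Concatenated: $+ $$ $+ $+ $+ $$ $+ $$.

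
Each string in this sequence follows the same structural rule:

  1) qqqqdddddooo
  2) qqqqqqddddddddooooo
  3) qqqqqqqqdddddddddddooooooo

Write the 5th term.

Reading off run lengths: q runs 4, 6, 8; d runs 5, 8, 11; o runs 3, 5, 7 — each is linear in n, where the shown terms are n = 2, 3, 4.
At n = 6 the blocks have lengths 12, 17, 11.

qqqqqqqqqqqqdddddddddddddddddooooooooooo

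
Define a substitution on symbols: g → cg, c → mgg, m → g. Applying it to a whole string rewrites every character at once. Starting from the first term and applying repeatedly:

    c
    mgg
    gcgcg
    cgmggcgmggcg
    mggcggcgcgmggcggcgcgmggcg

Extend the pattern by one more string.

Applying the rule to each of the 25 symbols of mggcggcgcgmggcggcgcgmggcg gives the pieces g cg cg mgg cg cg mgg cg mgg cg g cg cg mgg cg cg mgg cg mgg cg g cg cg mgg cg, which concatenate to the answer.

gcgcgmggcgcgmggcgmggcggcgcgmggcgcgmggcgmggcggcgcgmggcg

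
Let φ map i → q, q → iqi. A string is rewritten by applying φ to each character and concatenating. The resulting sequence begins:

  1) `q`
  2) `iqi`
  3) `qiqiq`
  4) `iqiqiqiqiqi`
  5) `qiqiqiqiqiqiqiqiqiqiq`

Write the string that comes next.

Rewriting the 21 symbols of qiqiqiqiqiqiqiqiqiqiq one by one yields iqi q iqi q iqi q iqi q iqi q iqi q iqi q iqi q iqi q iqi q iqi; concatenated:

iqiqiqiqiqiqiqiqiqiqiqiqiqiqiqiqiqiqiqiqiqi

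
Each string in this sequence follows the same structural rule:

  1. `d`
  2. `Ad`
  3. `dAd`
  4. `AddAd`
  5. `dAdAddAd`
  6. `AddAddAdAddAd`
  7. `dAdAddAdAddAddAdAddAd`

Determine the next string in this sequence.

This is a Fibonacci-style word recurrence s(k) = s(k−2)·s(k−1): e.g. d·Ad = dAd.
So term 8 is AddAddAdAddAd·dAdAddAdAddAddAdAddAd.

AddAddAdAddAddAdAddAdAddAddAdAddAd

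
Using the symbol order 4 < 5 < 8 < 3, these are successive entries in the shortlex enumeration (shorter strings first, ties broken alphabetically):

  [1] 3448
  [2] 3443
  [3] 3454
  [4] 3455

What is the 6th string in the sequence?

Advancing 2 positions from 3455 through 3455 → 3458 reaches term 6.

3453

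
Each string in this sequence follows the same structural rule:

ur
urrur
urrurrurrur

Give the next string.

urrurrurrurrurrurrurrur

Each string is two copies of the previous one joined by 'r'.
One more doubling of urrurrurrur gives the answer.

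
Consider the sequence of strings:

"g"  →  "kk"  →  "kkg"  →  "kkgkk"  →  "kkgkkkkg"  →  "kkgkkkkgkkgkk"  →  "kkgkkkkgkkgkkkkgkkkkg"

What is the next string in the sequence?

kkgkkkkgkkgkkkkgkkkkgkkgkkkkgkkgkk

From term 3 onward, concatenate the last term with the second-to-last: kk·g = kkg, kkg·kk = kkgkk, …
The next term joins kkgkkkkgkkgkkkkgkkkkg and kkgkkkkgkkgkk.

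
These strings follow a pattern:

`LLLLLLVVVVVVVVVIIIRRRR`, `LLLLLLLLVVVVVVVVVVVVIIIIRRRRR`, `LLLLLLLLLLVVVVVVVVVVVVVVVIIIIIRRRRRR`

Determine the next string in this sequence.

The n-th term is 2n L's then 3n V's then n I's then n+1 R's, where the shown terms are n = 3, 4, 5.
Setting n = 6 gives 12, 18, 6, 7 characters in each block.

LLLLLLLLLLLLVVVVVVVVVVVVVVVVVVIIIIIIRRRRRRR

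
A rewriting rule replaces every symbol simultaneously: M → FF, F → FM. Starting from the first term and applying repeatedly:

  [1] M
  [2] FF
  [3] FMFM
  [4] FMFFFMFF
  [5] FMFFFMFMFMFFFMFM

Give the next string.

FMFFFMFMFMFFFMFFFMFFFMFMFMFFFMFF

Applying the rule to each of the 16 symbols of FMFFFMFMFMFFFMFM gives the pieces FM FF FM FM FM FF FM FF FM FF FM FM FM FF FM FF, which concatenate to the answer.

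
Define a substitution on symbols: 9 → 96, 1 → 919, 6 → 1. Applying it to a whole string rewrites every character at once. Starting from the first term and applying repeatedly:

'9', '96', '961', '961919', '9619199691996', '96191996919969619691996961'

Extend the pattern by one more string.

Rewriting the 26 symbols of 96191996919969619691996961 one by one yields 96 1 919 96 919 96 96 1 96 919 96 96 1 96 1 919 96 1 96 919 96 96 1 96 1 919; concatenated:

961919969199696196919969619619199619691996961961919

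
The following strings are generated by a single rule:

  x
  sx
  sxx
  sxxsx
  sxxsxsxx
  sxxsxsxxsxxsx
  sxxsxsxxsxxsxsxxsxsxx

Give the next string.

sxxsxsxxsxxsxsxxsxsxxsxxsxsxxsxxsx

This is a Fibonacci-style word recurrence s(k) = s(k−1)·s(k−2): e.g. sx·x = sxx.
Continuing: sxxsxsxxsxxsxsxxsxsxx · sxxsxsxxsxxsx gives term 8.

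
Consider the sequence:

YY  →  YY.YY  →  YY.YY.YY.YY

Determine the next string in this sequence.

s(k+1) = s(k)·.·s(k) — each term doubles the last with '.' between the halves.
One more doubling of YY.YY.YY.YY gives the answer.

YY.YY.YY.YY.YY.YY.YY.YY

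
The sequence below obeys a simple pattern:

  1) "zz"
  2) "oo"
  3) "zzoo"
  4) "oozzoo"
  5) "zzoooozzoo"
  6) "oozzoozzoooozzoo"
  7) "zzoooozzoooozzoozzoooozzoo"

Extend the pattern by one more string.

oozzoozzoooozzoozzoooozzoooozzoozzoooozzoo

From term 3 onward, concatenate the second-to-last term with the last: zz·oo = zzoo, oo·zzoo = oozzoo, …
The next term joins oozzoozzoooozzoo and zzoooozzoooozzoozzoooozzoo.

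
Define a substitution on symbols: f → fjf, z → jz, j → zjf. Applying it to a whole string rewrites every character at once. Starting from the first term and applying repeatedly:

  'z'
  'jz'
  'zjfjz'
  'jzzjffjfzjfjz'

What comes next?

Replace each of the 13 characters of jzzjffjfzjfjz in place — zjf jz jz zjf fjf fjf zjf fjf jz zjf fjf zjf jz — and concatenate.

zjfjzjzzjffjffjfzjffjfjzzjffjfzjfjz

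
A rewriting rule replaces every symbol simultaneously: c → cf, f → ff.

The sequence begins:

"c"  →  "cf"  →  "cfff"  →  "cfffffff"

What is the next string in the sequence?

cfffffffffffffff

Apply φ to cfffffff symbol by symbol: c→cf, f→ff, f→ff, f→ff, f→ff, f→ff, f→ff, f→ff; joined: cf ff ff ff ff ff ff ff.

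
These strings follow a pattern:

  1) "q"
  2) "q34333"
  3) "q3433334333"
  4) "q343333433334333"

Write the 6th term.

q3433334333343333433334333

The strings grow by a fixed suffix 34333 each time.
From q343333433334333, 2 further steps: q343333433334333 → q34333343333433334333 → (answer).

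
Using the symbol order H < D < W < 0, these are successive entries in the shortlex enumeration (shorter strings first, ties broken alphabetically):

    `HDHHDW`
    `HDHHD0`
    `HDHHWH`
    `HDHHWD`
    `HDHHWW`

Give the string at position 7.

Stepping forward 2 times from HDHHWW: HDHHWW → HDHHW0, then the target.

HDHH0H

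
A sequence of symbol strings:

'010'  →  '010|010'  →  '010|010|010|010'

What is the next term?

Each string is two copies of the previous one joined by '|'.
So the next term is two copies of 010|010|010|010 with '|' between the halves.

010|010|010|010|010|010|010|010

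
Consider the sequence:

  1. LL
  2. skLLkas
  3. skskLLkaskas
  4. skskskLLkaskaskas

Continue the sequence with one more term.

s(k+1) = sk·s(k)·kas, so each term gains sk as a prefix and kas as a suffix.
So the next term is sk·skskskLLkaskaskas·kas.

skskskskLLkaskaskaskas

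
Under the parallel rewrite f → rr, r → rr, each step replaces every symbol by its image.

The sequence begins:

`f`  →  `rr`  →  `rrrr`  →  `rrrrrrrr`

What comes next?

rrrrrrrrrrrrrrrr

Rewriting each symbol of rrrrrrrr: r→rr, r→rr, r→rr, r→rr, r→rr, r→rr, r→rr, r→rr, which concatenates to rr rr rr rr rr rr rr rr.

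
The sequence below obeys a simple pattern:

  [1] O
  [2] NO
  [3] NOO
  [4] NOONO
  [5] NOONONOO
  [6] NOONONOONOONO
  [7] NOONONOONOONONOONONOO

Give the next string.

This is a Fibonacci-style word recurrence s(k) = s(k−1)·s(k−2): e.g. NO·O = NOO.
The next term joins NOONONOONOONONOONONOO and NOONONOONOONO.

NOONONOONOONONOONONOONOONONOONOONO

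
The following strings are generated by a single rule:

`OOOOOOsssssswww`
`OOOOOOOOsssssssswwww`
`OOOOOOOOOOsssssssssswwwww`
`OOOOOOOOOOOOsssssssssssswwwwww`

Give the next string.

OOOOOOOOOOOOOOsssssssssssssswwwwwww

Each string has the form O^{2n} s^{2n} w^{n}, where the shown terms are n = 3, 4, 5, 6.
For the next term, n = 7, so the run lengths are 14, 14, 7.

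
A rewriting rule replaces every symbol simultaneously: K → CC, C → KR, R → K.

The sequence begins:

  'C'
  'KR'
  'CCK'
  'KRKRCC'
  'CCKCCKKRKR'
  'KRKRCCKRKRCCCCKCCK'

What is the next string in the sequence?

Rewriting the 18 symbols of KRKRCCKRKRCCCCKCCK one by one yields CC K CC K KR KR CC K CC K KR KR KR KR CC KR KR CC; concatenated:

CCKCCKKRKRCCKCCKKRKRKRKRCCKRKRCC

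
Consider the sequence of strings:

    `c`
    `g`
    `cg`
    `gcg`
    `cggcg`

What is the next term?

From term 3 onward, concatenate the second-to-last term with the last: c·g = cg, g·cg = gcg, …
So term 6 is gcg·cggcg.

gcgcggcg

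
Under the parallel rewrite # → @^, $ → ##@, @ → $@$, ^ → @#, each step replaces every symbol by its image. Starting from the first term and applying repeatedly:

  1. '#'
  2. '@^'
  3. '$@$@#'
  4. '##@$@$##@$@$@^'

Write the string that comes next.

Replace each of the 14 characters of ##@$@$##@$@$@^ in place — @^ @^ $@$ ##@ $@$ ##@ @^ @^ $@$ ##@ $@$ ##@ $@$ @# — and concatenate.

@^@^$@$##@$@$##@@^@^$@$##@$@$##@$@$@#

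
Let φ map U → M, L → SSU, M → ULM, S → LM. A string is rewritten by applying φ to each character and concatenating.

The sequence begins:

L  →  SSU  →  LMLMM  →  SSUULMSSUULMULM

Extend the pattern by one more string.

Replace each of the 15 characters of SSUULMSSUULMULM in place — LM LM M M SSU ULM LM LM M M SSU ULM M SSU ULM — and concatenate.

LMLMMMSSUULMLMLMMMSSUULMMSSUULM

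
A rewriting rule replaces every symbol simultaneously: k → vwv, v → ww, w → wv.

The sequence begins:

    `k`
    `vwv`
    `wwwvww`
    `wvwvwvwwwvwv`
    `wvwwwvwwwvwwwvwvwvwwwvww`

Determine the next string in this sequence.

wvwwwvwvwvwwwvwvwvwwwvwvwvwwwvwwwvwwwvwvwvwwwvwv

Replace each of the 24 characters of wvwwwvwwwvwwwvwvwvwwwvww in place — wv ww wv wv wv ww wv wv wv ww wv wv wv ww wv ww wv ww wv wv wv ww wv wv — and concatenate.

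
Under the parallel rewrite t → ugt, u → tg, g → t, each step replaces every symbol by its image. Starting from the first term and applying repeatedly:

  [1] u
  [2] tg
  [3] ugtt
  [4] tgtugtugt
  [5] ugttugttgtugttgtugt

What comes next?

Replace each of the 19 characters of ugttugttgtugttgtugt in place — tg t ugt ugt tg t ugt ugt t ugt tg t ugt ugt t ugt tg t ugt — and concatenate.

tgtugtugttgtugtugttugttgtugtugttugttgtugt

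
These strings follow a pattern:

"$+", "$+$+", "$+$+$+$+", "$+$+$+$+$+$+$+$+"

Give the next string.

Each string is two copies of the previous one concatenated.
One more doubling of $+$+$+$+$+$+$+$+ gives the answer.

$+$+$+$+$+$+$+$+$+$+$+$+$+$+$+$+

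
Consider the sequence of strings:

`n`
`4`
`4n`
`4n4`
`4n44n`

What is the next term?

4n44n4n4

From term 3 onward, concatenate the last term with the second-to-last: 4·n = 4n, 4n·4 = 4n4, …
So term 6 is 4n44n·4n4.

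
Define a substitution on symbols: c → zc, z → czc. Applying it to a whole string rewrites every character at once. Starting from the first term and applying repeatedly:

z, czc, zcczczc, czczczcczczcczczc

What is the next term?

Rewriting the 17 symbols of czczczcczczcczczc one by one yields zc czc zc czc zc czc zc zc czc zc czc zc zc czc zc czc zc; concatenated:

zcczczcczczcczczczcczczcczczczcczczcczczc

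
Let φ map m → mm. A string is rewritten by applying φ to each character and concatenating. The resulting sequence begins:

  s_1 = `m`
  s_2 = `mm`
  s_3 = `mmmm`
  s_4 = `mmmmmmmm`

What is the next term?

mmmmmmmmmmmmmmmm

Rewriting each symbol of mmmmmmmm: m→mm, m→mm, m→mm, m→mm, m→mm, m→mm, m→mm, m→mm, which concatenates to mm mm mm mm mm mm mm mm.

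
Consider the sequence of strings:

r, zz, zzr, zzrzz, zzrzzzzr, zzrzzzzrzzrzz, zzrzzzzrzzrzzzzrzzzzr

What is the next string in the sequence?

This is a Fibonacci-style word recurrence s(k) = s(k−1)·s(k−2): e.g. zz·r = zzr.
Continuing: zzrzzzzrzzrzzzzrzzzzr · zzrzzzzrzzrzz gives term 8.

zzrzzzzrzzrzzzzrzzzzrzzrzzzzrzzrzz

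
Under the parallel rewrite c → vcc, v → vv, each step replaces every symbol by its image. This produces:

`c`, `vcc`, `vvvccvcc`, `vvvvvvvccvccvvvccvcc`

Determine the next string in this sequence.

Rewriting the 20 symbols of vvvvvvvccvccvvvccvcc one by one yields vv vv vv vv vv vv vv vcc vcc vv vcc vcc vv vv vv vcc vcc vv vcc vcc; concatenated:

vvvvvvvvvvvvvvvccvccvvvccvccvvvvvvvccvccvvvccvcc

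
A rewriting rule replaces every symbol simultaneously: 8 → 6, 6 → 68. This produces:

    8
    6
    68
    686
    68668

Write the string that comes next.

68668686

Apply φ to 68668 symbol by symbol: 6→68, 8→6, 6→68, 6→68, 8→6; joined: 68 6 68 68 6.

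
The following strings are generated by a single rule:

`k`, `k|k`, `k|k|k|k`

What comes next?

s(k+1) = s(k)·|·s(k) — each term doubles the last with '|' between the halves.
Doubling k|k|k|k with '|' between the halves:

k|k|k|k|k|k|k|k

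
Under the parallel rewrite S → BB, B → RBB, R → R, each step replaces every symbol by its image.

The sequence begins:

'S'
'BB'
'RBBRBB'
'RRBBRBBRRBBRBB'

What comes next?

Applying the rule to each of the 14 symbols of RRBBRBBRRBBRBB gives the pieces R R RBB RBB R RBB RBB R R RBB RBB R RBB RBB, which concatenate to the answer.

RRRBBRBBRRBBRBBRRRBBRBBRRBBRBB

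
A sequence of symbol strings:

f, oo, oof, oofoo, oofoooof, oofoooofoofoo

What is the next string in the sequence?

This is a Fibonacci-style word recurrence s(k) = s(k−1)·s(k−2): e.g. oo·f = oof.
The next term joins oofoooofoofoo and oofoooof.

oofoooofoofoooofoooof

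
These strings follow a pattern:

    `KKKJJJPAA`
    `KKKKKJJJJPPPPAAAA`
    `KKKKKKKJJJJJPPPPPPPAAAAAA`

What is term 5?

KKKKKKKKKKKJJJJJJJPPPPPPPPPPPPPAAAAAAAAAA

The n-th term is 2n+1 K's then n+2 J's then 3n-2 P's then 2n A's (n = 1, 2, …).
Setting n = 5 gives 11, 7, 13, 10 characters in each block.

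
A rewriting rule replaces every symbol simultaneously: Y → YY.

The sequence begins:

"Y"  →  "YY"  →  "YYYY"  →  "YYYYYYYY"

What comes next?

YYYYYYYYYYYYYYYY

Apply φ to YYYYYYYY symbol by symbol: Y→YY, Y→YY, Y→YY, Y→YY, Y→YY, Y→YY, Y→YY, Y→YY; joined: YY YY YY YY YY YY YY YY.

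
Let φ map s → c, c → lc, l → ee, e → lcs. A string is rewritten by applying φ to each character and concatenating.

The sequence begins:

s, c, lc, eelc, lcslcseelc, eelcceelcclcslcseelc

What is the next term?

Rewriting the 20 symbols of eelcceelcclcslcseelc one by one yields lcs lcs ee lc lc lcs lcs ee lc lc ee lc c ee lc c lcs lcs ee lc; concatenated:

lcslcseelclclcslcseelclceelcceelcclcslcseelc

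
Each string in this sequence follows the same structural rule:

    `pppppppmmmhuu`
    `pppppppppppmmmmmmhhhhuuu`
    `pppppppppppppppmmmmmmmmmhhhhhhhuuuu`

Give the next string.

Each string has the form p^{4n+3} m^{3n} h^{3n-2} u^{n+1} (n = 1, 2, …).
Setting n = 4 gives 19, 12, 10, 5 characters in each block.

pppppppppppppppppppmmmmmmmmmmmmhhhhhhhhhhuuuuu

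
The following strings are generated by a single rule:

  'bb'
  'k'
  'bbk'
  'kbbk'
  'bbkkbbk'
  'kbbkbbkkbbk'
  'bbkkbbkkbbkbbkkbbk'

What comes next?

kbbkbbkkbbkbbkkbbkkbbkbbkkbbk

Each term (from the third on) is the two preceding terms concatenated in order: term 3 = bb·k = bbk.
So term 8 is kbbkbbkkbbk·bbkkbbkkbbkbbkkbbk.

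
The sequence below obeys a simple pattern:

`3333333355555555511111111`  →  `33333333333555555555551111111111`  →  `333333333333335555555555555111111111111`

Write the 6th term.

Term n consists of 3n-1 3's, followed by 2n+3 5's, followed by 2n+2 1's, where the shown terms are n = 3, 4, 5.
For term 6, n = 8, so the run lengths are 23, 19, 18.

333333333333333333333335555555555555555555111111111111111111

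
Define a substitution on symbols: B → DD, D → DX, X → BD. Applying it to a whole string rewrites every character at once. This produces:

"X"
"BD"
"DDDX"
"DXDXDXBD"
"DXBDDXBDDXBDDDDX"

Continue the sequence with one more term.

φ(DXBDDXBDDXBDDDDX) expands symbol-by-symbol to DX BD DD DX DX BD DD DX DX BD DD DX DX DX DX BD; joining the 16 pieces gives the next term.

DXBDDDDXDXBDDDDXDXBDDDDXDXDXDXBD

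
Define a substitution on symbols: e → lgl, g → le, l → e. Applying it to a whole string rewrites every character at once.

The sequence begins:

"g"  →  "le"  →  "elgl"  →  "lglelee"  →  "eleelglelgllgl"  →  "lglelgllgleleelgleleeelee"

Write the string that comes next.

eleelgleleeeleelglelgllgleleelglelgllgllglelgllgl

φ(lglelgllgleleelgleleeelee) expands symbol-by-symbol to e le e lgl e le e e le e lgl e lgl lgl e le e lgl e lgl lgl lgl e lgl lgl; joining the 25 pieces gives the next term.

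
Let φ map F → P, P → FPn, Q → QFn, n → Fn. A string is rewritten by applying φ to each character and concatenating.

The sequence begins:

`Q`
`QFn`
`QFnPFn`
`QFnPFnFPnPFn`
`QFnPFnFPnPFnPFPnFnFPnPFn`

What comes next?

QFnPFnFPnPFnPFPnFnFPnPFnFPnPFPnFnPFnPFPnFnFPnPFn

Applying the rule to each of the 24 symbols of QFnPFnFPnPFnPFPnFnFPnPFn gives the pieces QFn P Fn FPn P Fn P FPn Fn FPn P Fn FPn P FPn Fn P Fn P FPn Fn FPn P Fn, which concatenate to the answer.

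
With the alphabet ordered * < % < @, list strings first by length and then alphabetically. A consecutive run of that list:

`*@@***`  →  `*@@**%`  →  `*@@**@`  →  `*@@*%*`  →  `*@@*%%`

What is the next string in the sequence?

*@@*%@

The successor of *@@*%% increments the rightmost position that isn't already @ and resets every position after it to *.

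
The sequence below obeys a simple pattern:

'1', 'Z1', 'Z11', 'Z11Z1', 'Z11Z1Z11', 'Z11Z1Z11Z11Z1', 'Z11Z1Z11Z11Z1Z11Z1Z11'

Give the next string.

Z11Z1Z11Z11Z1Z11Z1Z11Z11Z1Z11Z11Z1

This is a Fibonacci-style word recurrence s(k) = s(k−1)·s(k−2): e.g. Z1·1 = Z11.
Continuing: Z11Z1Z11Z11Z1Z11Z1Z11 · Z11Z1Z11Z11Z1 gives term 8.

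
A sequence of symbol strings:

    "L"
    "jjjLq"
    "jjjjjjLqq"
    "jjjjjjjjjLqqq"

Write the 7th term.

jjjjjjjjjjjjjjjjjjLqqqqqq

s(k+1) = jjj·s(k)·q, so each term gains jjj as a prefix and q as a suffix.
From jjjjjjjjjLqqq, 3 further steps: jjjjjjjjjLqqq → jjjjjjjjjjjjLqqqq → jjjjjjjjjjjjjjjLqqqqq → (answer).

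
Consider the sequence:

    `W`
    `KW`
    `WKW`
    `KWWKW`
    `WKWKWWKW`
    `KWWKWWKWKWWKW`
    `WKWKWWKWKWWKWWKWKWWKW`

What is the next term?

Each term (from the third on) is the two preceding terms concatenated in order: term 3 = W·KW = WKW.
The next term joins KWWKWWKWKWWKW and WKWKWWKWKWWKWWKWKWWKW.

KWWKWWKWKWWKWWKWKWWKWKWWKWWKWKWWKW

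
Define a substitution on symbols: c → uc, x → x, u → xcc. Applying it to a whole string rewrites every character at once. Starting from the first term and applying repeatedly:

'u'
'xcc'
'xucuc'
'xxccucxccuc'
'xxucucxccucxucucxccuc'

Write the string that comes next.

xxxccucxccucxucucxccucxxccucxccucxucucxccuc

Replace each of the 21 characters of xxucucxccucxucucxccuc in place — x x xcc uc xcc uc x uc uc xcc uc x xcc uc xcc uc x uc uc xcc uc — and concatenate.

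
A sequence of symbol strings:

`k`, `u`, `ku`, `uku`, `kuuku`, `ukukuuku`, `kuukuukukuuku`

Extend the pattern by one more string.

ukukuukukuukuukukuuku

Each term (from the third on) is the two preceding terms concatenated in order: term 3 = k·u = ku.
The next term joins ukukuuku and kuukuukukuuku.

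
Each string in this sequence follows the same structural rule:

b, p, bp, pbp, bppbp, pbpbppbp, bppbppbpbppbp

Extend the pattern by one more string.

Each term (from the third on) is the two preceding terms concatenated in order: term 3 = b·p = bp.
The next term joins pbpbppbp and bppbppbpbppbp.

pbpbppbpbppbppbpbppbp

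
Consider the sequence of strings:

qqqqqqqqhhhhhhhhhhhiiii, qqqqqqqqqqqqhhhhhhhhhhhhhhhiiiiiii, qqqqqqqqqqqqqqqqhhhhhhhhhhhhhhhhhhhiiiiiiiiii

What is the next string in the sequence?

qqqqqqqqqqqqqqqqqqqqhhhhhhhhhhhhhhhhhhhhhhhiiiiiiiiiiiii

Reading off run lengths: q runs 8, 12, 16; h runs 11, 15, 19; i runs 4, 7, 10 — each is linear in n, where the shown terms are n = 2, 3, 4.
Setting n = 5 gives 20, 23, 13 characters in each block.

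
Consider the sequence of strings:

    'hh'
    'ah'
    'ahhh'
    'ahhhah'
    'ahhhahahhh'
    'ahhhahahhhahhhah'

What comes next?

From term 3 onward, concatenate the last term with the second-to-last: ah·hh = ahhh, ahhh·ah = ahhhah, …
So term 7 is ahhhahahhhahhhah·ahhhahahhh.

ahhhahahhhahhhahahhhahahhh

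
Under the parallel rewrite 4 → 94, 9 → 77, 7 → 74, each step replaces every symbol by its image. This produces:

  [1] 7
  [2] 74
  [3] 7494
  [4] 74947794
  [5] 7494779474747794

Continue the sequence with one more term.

Rewriting the 16 symbols of 7494779474747794 one by one yields 74 94 77 94 74 74 77 94 74 94 74 94 74 74 77 94; concatenated:

74947794747477947494749474747794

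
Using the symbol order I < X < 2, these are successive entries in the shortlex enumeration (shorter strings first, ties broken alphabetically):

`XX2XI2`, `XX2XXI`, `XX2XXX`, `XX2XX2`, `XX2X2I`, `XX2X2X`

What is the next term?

Find the rightmost character of XX2X2X below 2, bump it to the next letter, and reset everything to its right to I.

XX2X22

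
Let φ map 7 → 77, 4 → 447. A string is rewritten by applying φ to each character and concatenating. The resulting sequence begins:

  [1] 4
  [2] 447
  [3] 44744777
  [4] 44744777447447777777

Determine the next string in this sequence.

Replace each of the 20 characters of 44744777447447777777 in place — 447 447 77 447 447 77 77 77 447 447 77 447 447 77 77 77 77 77 77 77 — and concatenate.

447447774474477777774474477744744777777777777777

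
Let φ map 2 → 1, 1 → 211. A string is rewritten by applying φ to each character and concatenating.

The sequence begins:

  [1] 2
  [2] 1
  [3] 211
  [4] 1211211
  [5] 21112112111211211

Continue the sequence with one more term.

Rewriting the 17 symbols of 21112112111211211 one by one yields 1 211 211 211 1 211 211 1 211 211 211 1 211 211 1 211 211; concatenated:

12112112111211211121121121112112111211211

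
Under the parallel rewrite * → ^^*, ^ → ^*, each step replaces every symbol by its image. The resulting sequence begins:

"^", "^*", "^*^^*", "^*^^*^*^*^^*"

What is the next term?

^*^^*^*^*^^*^*^^*^*^^*^*^*^^*

Rewriting each symbol of ^*^^*^*^*^^*: ^→^*, *→^^*, ^→^*, ^→^*, *→^^*, ^→^*, *→^^*, ^→^*, *→^^*, ^→^*, ^→^*, *→^^*, which concatenates to ^* ^^* ^* ^* ^^* ^* ^^* ^* ^^* ^* ^* ^^*.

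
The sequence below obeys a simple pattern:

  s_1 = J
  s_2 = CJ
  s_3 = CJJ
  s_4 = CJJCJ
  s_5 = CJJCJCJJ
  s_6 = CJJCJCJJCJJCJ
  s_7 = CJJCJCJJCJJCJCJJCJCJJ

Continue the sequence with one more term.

CJJCJCJJCJJCJCJJCJCJJCJJCJCJJCJJCJ

From term 3 onward, concatenate the last term with the second-to-last: CJ·J = CJJ, CJJ·CJ = CJJCJ, …
The next term joins CJJCJCJJCJJCJCJJCJCJJ and CJJCJCJJCJJCJ.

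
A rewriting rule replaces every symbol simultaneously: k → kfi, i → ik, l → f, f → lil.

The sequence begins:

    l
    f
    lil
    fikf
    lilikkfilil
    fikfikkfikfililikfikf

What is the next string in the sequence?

Applying the rule to each of the 21 symbols of fikfikkfikfililikfikf gives the pieces lil ik kfi lil ik kfi kfi lil ik kfi lil ik f ik f ik kfi lil ik kfi lil, which concatenate to the answer.

lilikkfililikkfikfililikkfililikfikfikkfililikkfilil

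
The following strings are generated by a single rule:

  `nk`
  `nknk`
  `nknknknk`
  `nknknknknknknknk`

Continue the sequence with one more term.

nknknknknknknknknknknknknknknknk

s(k+1) = s(k)·s(k) — each term doubles the last.
One more doubling of nknknknknknknknk gives the answer.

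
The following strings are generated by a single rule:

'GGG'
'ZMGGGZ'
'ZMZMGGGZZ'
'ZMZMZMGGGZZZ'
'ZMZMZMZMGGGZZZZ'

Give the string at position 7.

Each term wraps the previous one in ZM on the left and Z on the right.
From ZMZMZMZMGGGZZZZ, 2 further steps: ZMZMZMZMGGGZZZZ → ZMZMZMZMZMGGGZZZZZ → (answer).

ZMZMZMZMZMZMGGGZZZZZZ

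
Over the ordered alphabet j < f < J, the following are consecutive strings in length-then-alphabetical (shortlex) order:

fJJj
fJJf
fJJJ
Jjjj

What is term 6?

Stepping forward 2 times from Jjjj: Jjjj → Jjjf, then the target.

JjjJ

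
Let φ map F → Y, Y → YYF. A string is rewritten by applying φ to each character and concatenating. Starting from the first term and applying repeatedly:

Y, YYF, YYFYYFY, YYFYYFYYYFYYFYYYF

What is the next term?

φ(YYFYYFYYYFYYFYYYF) expands symbol-by-symbol to YYF YYF Y YYF YYF Y YYF YYF YYF Y YYF YYF Y YYF YYF YYF Y; joining the 17 pieces gives the next term.

YYFYYFYYYFYYFYYYFYYFYYFYYYFYYFYYYFYYFYYFY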